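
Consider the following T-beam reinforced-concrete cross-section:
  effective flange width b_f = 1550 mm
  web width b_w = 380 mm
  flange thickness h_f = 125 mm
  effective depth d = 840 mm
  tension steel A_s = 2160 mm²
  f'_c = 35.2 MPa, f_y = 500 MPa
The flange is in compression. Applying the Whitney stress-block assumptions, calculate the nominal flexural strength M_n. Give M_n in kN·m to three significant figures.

M_n ≈ 895 kN·m

Tension: T = A_s f_y = 2160 × 500 = 1080000 N.
Try a within the flange: a = T/(0.85 f'_c b_f) = 1080000/(0.85 × 35.2 × 1550) = 23.29 mm.
Since a = 23.29 ≤ h_f = 125 mm, the stress block lies entirely in the flange; analyse as a rectangular beam of width b_f.
M_n = T(d − a/2) = 1080000 × (840 − 11.645) = 894.62 × 10⁶ N·mm.
M_n = 894.62 kN·m.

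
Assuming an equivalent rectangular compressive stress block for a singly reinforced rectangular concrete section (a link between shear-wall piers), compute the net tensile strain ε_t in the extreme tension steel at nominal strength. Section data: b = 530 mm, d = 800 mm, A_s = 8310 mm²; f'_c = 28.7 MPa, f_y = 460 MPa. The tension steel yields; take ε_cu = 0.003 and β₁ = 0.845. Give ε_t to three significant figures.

a = A_s f_y/(0.85 f'_c b) = 295.65 mm.
β₁ = 0.845, so c = a/β₁ = 295.65/0.845 = 349.88 mm.
From the linear strain diagram with ε_cu = 0.003: ε_t = 0.003 (d − c)/c = 0.003 × (800 − 349.88)/349.88 = 0.00386.
ε_t < 0.004 — the section is over-reinforced for flexure under ACI limits.

ε_t ≈ 0.00386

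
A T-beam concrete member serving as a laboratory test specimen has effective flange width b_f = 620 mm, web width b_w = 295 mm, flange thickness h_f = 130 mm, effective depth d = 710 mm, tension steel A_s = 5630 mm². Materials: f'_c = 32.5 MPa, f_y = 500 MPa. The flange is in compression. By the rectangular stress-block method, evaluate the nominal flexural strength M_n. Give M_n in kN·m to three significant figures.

Tension: T = A_s f_y = 5630 × 500 = 2815000 N.
Try a within the flange: a = T/(0.85 f'_c b_f) = 2815000/(0.85 × 32.5 × 620) = 164.36 mm.
a = 164.36 > h_f = 130 mm: the block extends into the web. Split into flange-overhang and web parts.
C_f = 0.85 f'_c (b_f − b_w) h_f = 0.85 × 32.5 × (620 − 295) × 130 = 1167156 N.
Remaining web compression depth: a_w = (T − C_f)/(0.85 f'_c b_w) = (2815000 − 1167156)/(0.85 × 32.5 × 295) = 202.20 mm.
M_n = C_f(d − h_f/2) + (T − C_f)(d − a_w/2) = 1167156 × (710 − 65) + 1647844 × (710 − 101.1) = 752.82 + 1003.37 = 1756.19 × 10⁶ N·mm.
M_n = 1756.19 kN·m.

M_n ≈ 1760 kN·m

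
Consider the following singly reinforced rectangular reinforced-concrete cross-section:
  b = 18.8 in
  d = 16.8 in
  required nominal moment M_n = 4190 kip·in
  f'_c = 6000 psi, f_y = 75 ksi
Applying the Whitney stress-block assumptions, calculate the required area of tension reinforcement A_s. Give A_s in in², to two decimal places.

From M_n = 0.85 f'_c a b (d − a/2):
a = d − √(d² − 2M_n/(0.85 f'_c b)) = 16.8 − √(16.8² − 2 × 4190/(0.85 × 6 × 18.8)) = 2.842 in.
A_s = 0.85 f'_c a b / f_y = 0.85 × 6 × 2.842 × 18.8 / 75 = 3.633 in².

A_s ≈ 3.63 in²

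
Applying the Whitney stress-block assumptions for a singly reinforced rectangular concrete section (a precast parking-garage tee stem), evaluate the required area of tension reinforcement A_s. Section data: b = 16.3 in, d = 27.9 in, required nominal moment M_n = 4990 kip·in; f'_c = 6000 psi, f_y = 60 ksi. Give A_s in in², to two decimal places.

From M_n = 0.85 f'_c a b (d − a/2):
a = d − √(d² − 2M_n/(0.85 f'_c b)) = 27.9 − √(27.9² − 2 × 4990/(0.85 × 6 × 16.3)) = 2.242 in.
A_s = 0.85 f'_c a b / f_y = 0.85 × 6 × 2.242 × 16.3 / 60 = 3.106 in².

A_s ≈ 3.11 in²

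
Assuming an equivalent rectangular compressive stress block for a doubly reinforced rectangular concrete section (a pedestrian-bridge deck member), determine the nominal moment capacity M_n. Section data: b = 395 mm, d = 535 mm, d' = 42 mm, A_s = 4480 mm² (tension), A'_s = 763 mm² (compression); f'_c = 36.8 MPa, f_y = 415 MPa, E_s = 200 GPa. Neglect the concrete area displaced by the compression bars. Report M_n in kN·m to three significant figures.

Assume both tension and compression steel yield.
Net tension couple steel: A_s − A'_s = 3717 mm².
a = (A_s − A'_s) f_y / (0.85 f'_c b) = 1542555/(0.85 × 36.8 × 395) = 124.85 mm.
c = a/β₁ = 124.85/0.787 = 158.64 mm; ε'_s = 0.003(c − d')/c = 0.0022 ≥ f_y/E_s = 0.0021, so compression steel does yield.
M_n = (A_s − A'_s) f_y (d − a/2) + A'_s f_y (d − d') = [1542555 × (535 − 62.425) + 316645 × (535 − 42)] × 10⁻⁶ = 728.97 + 156.11 = 885.08 kN·m.

M_n ≈ 885 kN·m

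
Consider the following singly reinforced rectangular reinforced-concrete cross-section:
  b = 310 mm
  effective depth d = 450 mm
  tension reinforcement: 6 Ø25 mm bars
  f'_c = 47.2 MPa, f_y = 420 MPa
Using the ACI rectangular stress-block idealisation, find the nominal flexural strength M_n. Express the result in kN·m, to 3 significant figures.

M_n ≈ 495 kN·m

A_s = 6 × 491 = 2946 mm².
T = A_s f_y = 2946 × 420 = 1237320 N = 1237.32 kN.
From C = T: a = T/(0.85 f'_c b) = 1237320/(0.85 × 47.2 × 310) = 99.49 mm.
M_n = T(d − a/2) = 1237.32 kN × (450 − 49.745) mm = 495.24 kN·m.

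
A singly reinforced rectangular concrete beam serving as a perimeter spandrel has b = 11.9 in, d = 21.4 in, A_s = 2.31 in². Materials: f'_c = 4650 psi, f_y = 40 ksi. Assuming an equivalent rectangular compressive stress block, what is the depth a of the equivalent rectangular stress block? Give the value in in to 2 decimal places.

T = A_s f_y = 2.31 × 40 = 92.4 kips.
a = T/(0.85 f'_c b) = 92.4/(0.85 × 4.65 × 11.9) = 1.96 in.

a ≈ 1.96 in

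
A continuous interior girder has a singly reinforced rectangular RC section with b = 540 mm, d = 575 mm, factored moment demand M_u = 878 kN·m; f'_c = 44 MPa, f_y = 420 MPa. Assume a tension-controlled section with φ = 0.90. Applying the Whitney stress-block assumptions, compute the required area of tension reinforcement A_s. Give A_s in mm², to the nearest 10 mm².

A_s ≈ 4390 mm²

M_n = M_u/φ = 878/0.90 = 975.556 kN·m.
With M_n = 0.85 f'_c a b (d − a/2), solve the quadratic for a:
a = d − √(d² − 2M_n/(0.85 f'_c b)) = 575 − √(575² − 2 × 975.556×10⁶/(0.85 × 44 × 540)) = 91.25 mm.
A_s = 0.85 f'_c a b / f_y = 0.85 × 44 × 91.25 × 540 / 420 = 4387.8 mm².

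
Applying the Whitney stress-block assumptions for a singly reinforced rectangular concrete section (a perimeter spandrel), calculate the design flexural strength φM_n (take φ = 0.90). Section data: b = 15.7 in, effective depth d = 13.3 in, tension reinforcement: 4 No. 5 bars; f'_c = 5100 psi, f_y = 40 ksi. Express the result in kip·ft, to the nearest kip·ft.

φM_n ≈ 48 kip·ft

A_s = 4 × 0.31 = 1.24 in².
T = A_s f_y = 1.24 × 40 = 49.6 kips.
a = T/(0.85 f'_c b) = 49.6/(0.85 × 5.1 × 15.7) = 0.729 in.
M_n = T(d − a/2) = 49.6 × (13.3 − 0.3645) = 641.6 kip·in = 641.6/12 = 53.47 kip·ft.
φM_n = 0.90 × 53.47 = 48.12 kip·ft.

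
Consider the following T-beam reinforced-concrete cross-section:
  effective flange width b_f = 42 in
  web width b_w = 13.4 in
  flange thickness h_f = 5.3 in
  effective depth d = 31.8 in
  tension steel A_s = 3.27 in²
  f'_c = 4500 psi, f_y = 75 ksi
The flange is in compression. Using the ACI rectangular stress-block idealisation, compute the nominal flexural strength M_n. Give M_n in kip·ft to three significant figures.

M_n ≈ 634 kip·ft

Tension: T = A_s f_y = 3.27 × 75 = 245.25 kips.
Try a within the flange: a = T/(0.85 f'_c b_f) = 245.25/(0.85 × 4.5 × 42) = 1.527 in.
Since a = 1.527 ≤ h_f = 5.3 in, the stress block lies entirely in the flange; analyse as a rectangular beam of width b_f.
M_n = T(d − a/2) = 245.25 × (31.8 − 0.7635) = 7611.7 kip·in.
M_n = 7611.7/12 = 634.31 kip·ft.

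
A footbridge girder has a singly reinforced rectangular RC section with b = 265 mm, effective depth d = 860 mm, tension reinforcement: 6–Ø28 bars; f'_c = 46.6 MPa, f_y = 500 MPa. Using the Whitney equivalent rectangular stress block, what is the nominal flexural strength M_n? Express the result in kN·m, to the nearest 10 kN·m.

M_n ≈ 1430 kN·m

A_s = 6 × 616 = 3696 mm².
T = A_s f_y = 3696 × 500 = 1848000 N = 1848 kN.
From C = T: a = T/(0.85 f'_c b) = 1848000/(0.85 × 46.6 × 265) = 176.06 mm.
M_n = T(d − a/2) = 1848 kN × (860 − 88.03) mm = 1426.60 kN·m.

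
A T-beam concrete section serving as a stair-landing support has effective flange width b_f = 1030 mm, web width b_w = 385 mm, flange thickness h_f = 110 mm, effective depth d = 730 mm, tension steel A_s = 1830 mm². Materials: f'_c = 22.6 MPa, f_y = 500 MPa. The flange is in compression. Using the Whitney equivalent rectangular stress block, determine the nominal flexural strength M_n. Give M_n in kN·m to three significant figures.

Tension: T = A_s f_y = 1830 × 500 = 915000 N.
Try a within the flange: a = T/(0.85 f'_c b_f) = 915000/(0.85 × 22.6 × 1030) = 46.24 mm.
Since a = 46.24 ≤ h_f = 110 mm, the stress block lies entirely in the flange; analyse as a rectangular beam of width b_f.
M_n = T(d − a/2) = 915000 × (730 − 23.12) = 646.80 × 10⁶ N·mm.
M_n = 646.80 kN·m.

M_n ≈ 647 kN·m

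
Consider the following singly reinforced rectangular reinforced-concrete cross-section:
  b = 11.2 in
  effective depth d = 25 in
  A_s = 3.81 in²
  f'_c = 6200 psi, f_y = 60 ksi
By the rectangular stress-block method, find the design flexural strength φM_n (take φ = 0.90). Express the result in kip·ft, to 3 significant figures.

φM_n ≈ 395 kip·ft

T = A_s f_y = 3.81 × 60 = 228.6 kips.
a = T/(0.85 f'_c b) = 228.6/(0.85 × 6.2 × 11.2) = 3.873 in.
M_n = T(d − a/2) = 228.6 × (25 − 1.9365) = 5272.3 kip·in = 5272.3/12 = 439.36 kip·ft.
φM_n = 0.90 × 439.36 = 395.42 kip·ft.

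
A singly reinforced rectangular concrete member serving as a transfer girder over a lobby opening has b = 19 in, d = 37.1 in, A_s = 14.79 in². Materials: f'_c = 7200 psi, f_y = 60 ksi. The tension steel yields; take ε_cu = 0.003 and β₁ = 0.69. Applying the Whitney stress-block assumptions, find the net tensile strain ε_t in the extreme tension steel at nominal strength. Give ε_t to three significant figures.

a = A_s f_y/(0.85 f'_c b) = 7.632 in.
β₁ = 0.69, so c = a/β₁ = 7.632/0.69 = 11.061 in.
From the linear strain diagram with ε_cu = 0.003: ε_t = 0.003 (d − c)/c = 0.003 × (37.1 − 11.061)/11.061 = 0.00706.
Since ε_t ≥ 0.005, the section is tension-controlled.

ε_t ≈ 0.00706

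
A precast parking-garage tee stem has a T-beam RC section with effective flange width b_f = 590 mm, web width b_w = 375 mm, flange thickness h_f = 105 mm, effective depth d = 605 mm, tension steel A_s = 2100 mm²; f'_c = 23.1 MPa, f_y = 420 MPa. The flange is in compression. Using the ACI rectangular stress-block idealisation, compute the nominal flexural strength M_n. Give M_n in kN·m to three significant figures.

M_n ≈ 500 kN·m

Tension: T = A_s f_y = 2100 × 420 = 882000 N.
Try a within the flange: a = T/(0.85 f'_c b_f) = 882000/(0.85 × 23.1 × 590) = 76.14 mm.
Since a = 76.14 ≤ h_f = 105 mm, the stress block lies entirely in the flange; analyse as a rectangular beam of width b_f.
M_n = T(d − a/2) = 882000 × (605 − 38.07) = 500.03 × 10⁶ N·mm.
M_n = 500.03 kN·m.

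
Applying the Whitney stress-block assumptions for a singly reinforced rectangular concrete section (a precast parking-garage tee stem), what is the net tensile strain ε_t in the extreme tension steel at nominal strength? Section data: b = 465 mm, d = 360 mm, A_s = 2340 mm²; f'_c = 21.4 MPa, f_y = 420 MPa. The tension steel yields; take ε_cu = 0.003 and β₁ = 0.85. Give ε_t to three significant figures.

a = A_s f_y/(0.85 f'_c b) = 116.19 mm.
β₁ = 0.85, so c = a/β₁ = 116.19/0.85 = 136.69 mm.
From the linear strain diagram with ε_cu = 0.003: ε_t = 0.003 (d − c)/c = 0.003 × (360 − 136.69)/136.69 = 0.00490.
ε_t is between 0.004 and 0.005 — transition zone.

ε_t ≈ 0.00490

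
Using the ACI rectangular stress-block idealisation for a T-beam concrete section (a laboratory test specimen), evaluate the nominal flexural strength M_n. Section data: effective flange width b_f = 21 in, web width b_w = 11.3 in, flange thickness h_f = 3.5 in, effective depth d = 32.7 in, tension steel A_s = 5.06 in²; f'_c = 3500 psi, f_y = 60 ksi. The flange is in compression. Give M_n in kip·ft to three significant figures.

M_n ≈ 762 kip·ft

Tension: T = A_s f_y = 5.06 × 60 = 303.6 kips.
Try a within the flange: a = T/(0.85 f'_c b_f) = 303.6/(0.85 × 3.5 × 21) = 4.860 in.
a = 4.860 > h_f = 3.5 in: the block extends into the web. Split into flange-overhang and web parts.
C_f = 0.85 f'_c (b_f − b_w) h_f = 0.85 × 3.5 × (21 − 11.3) × 3.5 = 101.0 kips.
Remaining web compression depth: a_w = (T − C_f)/(0.85 f'_c b_w) = (303.6 − 101.0)/(0.85 × 3.5 × 11.3) = 6.027 in.
M_n = C_f(d − h_f/2) + (T − C_f)(d − a_w/2) = 101.0 × (32.7 − 1.75) + 202.6 × (32.7 − 3.0135) = 3126.0 + 6014.5 = 9140.5 kip·in.
M_n = 9140.5/12 = 761.71 kip·ft.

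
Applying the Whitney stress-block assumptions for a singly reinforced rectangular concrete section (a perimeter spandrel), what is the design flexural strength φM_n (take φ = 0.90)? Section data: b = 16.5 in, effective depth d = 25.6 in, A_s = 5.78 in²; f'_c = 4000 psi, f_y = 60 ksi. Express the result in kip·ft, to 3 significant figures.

φM_n ≈ 585 kip·ft

T = A_s f_y = 5.78 × 60 = 346.8 kips.
a = T/(0.85 f'_c b) = 346.8/(0.85 × 4 × 16.5) = 6.182 in.
M_n = T(d − a/2) = 346.8 × (25.6 − 3.091) = 7806.1 kip·in = 7806.1/12 = 650.51 kip·ft.
φM_n = 0.90 × 650.51 = 585.46 kip·ft.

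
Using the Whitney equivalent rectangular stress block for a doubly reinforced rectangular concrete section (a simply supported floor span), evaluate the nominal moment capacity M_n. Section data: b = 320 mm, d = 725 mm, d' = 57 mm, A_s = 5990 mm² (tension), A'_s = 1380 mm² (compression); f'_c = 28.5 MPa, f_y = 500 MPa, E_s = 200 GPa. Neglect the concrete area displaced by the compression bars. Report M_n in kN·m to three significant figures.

M_n ≈ 1790 kN·m

Assume both tension and compression steel yield.
Net tension couple steel: A_s − A'_s = 4610 mm².
a = (A_s − A'_s) f_y / (0.85 f'_c b) = 2305000/(0.85 × 28.5 × 320) = 297.34 mm.
c = a/β₁ = 297.34/0.846 = 351.47 mm; ε'_s = 0.003(c − d')/c = 0.0025 ≥ f_y/E_s = 0.0025, so compression steel does yield.
M_n = (A_s − A'_s) f_y (d − a/2) + A'_s f_y (d − d') = [2305000 × (725 − 148.67) + 690000 × (725 − 57)] × 10⁻⁶ = 1328.44 + 460.92 = 1789.36 kN·m.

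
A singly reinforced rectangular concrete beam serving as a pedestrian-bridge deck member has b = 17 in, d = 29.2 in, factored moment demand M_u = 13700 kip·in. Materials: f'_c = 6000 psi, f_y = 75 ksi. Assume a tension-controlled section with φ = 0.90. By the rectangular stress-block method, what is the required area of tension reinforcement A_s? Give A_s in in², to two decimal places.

M_n = M_u/φ = 13700/0.90 = 15222.2 kip·in.
From M_n = 0.85 f'_c a b (d − a/2):
a = d − √(d² − 2M_n/(0.85 f'_c b)) = 29.2 − √(29.2² − 2 × 15222.2/(0.85 × 6 × 17)) = 6.806 in.
A_s = 0.85 f'_c a b / f_y = 0.85 × 6 × 6.806 × 17 / 75 = 7.868 in².

A_s ≈ 7.87 in²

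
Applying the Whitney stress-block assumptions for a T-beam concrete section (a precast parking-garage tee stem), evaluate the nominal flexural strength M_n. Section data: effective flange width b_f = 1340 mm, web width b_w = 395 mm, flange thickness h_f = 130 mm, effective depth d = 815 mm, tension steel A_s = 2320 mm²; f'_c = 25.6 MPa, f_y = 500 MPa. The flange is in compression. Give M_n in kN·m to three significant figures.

M_n ≈ 922 kN·m

Tension: T = A_s f_y = 2320 × 500 = 1160000 N.
Try a within the flange: a = T/(0.85 f'_c b_f) = 1160000/(0.85 × 25.6 × 1340) = 39.78 mm.
Since a = 39.78 ≤ h_f = 130 mm, the stress block lies entirely in the flange; analyse as a rectangular beam of width b_f.
M_n = T(d − a/2) = 1160000 × (815 − 19.89) = 922.33 × 10⁶ N·mm.
M_n = 922.33 kN·m.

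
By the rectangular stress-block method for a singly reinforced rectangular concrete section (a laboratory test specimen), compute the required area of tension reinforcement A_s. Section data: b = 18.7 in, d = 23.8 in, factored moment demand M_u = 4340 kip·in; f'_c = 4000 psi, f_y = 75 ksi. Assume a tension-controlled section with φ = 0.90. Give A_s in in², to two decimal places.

M_n = M_u/φ = 4340/0.90 = 4822.22 kip·in.
From M_n = 0.85 f'_c a b (d − a/2):
a = d − √(d² − 2M_n/(0.85 f'_c b)) = 23.8 − √(23.8² − 2 × 4822.22/(0.85 × 4 × 18.7)) = 3.435 in.
A_s = 0.85 f'_c a b / f_y = 0.85 × 4 × 3.435 × 18.7 / 75 = 2.912 in².

A_s ≈ 2.91 in²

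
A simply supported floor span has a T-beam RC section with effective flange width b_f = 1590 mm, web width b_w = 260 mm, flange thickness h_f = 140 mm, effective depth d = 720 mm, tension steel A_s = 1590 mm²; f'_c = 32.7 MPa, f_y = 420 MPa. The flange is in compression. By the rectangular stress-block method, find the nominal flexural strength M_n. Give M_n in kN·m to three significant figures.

Tension: T = A_s f_y = 1590 × 420 = 667800 N.
Try a within the flange: a = T/(0.85 f'_c b_f) = 667800/(0.85 × 32.7 × 1590) = 15.11 mm.
Since a = 15.11 ≤ h_f = 140 mm, the stress block lies entirely in the flange; analyse as a rectangular beam of width b_f.
M_n = T(d − a/2) = 667800 × (720 − 7.555) = 475.77 × 10⁶ N·mm.
M_n = 475.77 kN·m.

M_n ≈ 476 kN·m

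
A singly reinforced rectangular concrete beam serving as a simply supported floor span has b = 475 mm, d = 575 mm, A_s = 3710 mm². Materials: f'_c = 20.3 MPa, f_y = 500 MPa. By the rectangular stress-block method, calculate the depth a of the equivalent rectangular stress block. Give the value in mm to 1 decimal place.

T = A_s f_y = 3710 × 500 = 1855000 N = 1855 kN.
Setting C = 0.85 f'_c a b equal to T: a = 1855000/(0.85 × 20.3 × 475) = 226.3 mm.

a ≈ 226.3 mm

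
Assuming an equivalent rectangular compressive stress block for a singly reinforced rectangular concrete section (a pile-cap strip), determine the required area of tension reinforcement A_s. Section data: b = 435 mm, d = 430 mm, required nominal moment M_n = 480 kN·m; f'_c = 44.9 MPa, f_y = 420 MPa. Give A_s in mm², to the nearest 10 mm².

With M_n = 0.85 f'_c a b (d − a/2), solve the quadratic for a:
a = d − √(d² − 2M_n/(0.85 f'_c b)) = 430 − √(430² − 2 × 480×10⁶/(0.85 × 44.9 × 435)) = 73.52 mm.
A_s = 0.85 f'_c a b / f_y = 0.85 × 44.9 × 73.52 × 435 / 420 = 2906.1 mm².

A_s ≈ 2910 mm²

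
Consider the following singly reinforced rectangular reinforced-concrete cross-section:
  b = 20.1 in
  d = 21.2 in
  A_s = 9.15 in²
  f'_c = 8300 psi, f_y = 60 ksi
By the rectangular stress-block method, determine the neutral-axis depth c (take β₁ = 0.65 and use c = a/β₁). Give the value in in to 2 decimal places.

T = A_s f_y = 9.15 × 60 = 549 kips.
a = T/(0.85 f'_c b) = 549/(0.85 × 8.3 × 20.1) = 3.8715 in.
With β₁ = 0.65, c = a/β₁ = 3.8715/0.65 = 5.96 in.

c ≈ 5.96 in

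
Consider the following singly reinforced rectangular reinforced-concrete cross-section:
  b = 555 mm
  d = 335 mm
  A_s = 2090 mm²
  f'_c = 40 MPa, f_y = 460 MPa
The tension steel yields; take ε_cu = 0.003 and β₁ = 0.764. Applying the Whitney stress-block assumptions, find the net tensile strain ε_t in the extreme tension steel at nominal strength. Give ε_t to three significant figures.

a = A_s f_y/(0.85 f'_c b) = 50.95 mm.
β₁ = 0.764, so c = a/β₁ = 50.95/0.764 = 66.69 mm.
From the linear strain diagram with ε_cu = 0.003: ε_t = 0.003 (d − c)/c = 0.003 × (335 − 66.69)/66.69 = 0.0121.
Since ε_t ≥ 0.005, the section is tension-controlled.

ε_t ≈ 0.0121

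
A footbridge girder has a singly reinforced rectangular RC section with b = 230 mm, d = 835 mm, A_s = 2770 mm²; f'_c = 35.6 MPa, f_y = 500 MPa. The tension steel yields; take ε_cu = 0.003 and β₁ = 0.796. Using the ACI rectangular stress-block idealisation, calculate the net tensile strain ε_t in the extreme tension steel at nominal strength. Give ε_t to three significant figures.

ε_t ≈ 0.00702

a = A_s f_y/(0.85 f'_c b) = 199.00 mm.
β₁ = 0.796, so c = a/β₁ = 199.00/0.796 = 250.00 mm.
From the linear strain diagram with ε_cu = 0.003: ε_t = 0.003 (d − c)/c = 0.003 × (835 − 250.00)/250.00 = 0.00702.
Since ε_t ≥ 0.005, the section is tension-controlled.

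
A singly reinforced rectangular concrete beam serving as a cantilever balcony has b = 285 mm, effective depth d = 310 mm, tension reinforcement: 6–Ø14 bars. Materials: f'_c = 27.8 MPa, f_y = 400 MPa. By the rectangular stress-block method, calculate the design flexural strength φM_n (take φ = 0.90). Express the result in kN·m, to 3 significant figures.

φM_n ≈ 94.0 kN·m

A_s = 6 × 154 = 924 mm².
T = A_s f_y = 924 × 400 = 369600 N = 369.6 kN.
From C = T: a = T/(0.85 f'_c b) = 369600/(0.85 × 27.8 × 285) = 54.88 mm.
M_n = T(d − a/2) = 369.6 kN × (310 − 27.44) mm = 104.43 kN·m.
φM_n = 0.90 × 104.43 = 93.99 kN·m.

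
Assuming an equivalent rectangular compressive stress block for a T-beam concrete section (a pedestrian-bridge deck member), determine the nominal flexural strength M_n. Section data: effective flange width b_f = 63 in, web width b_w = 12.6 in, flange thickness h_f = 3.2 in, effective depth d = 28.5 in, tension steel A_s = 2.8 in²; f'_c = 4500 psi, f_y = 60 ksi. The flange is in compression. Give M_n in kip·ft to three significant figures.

M_n ≈ 394 kip·ft

Tension: T = A_s f_y = 2.8 × 60 = 168 kips.
Try a within the flange: a = T/(0.85 f'_c b_f) = 168/(0.85 × 4.5 × 63) = 0.697 in.
Since a = 0.697 ≤ h_f = 3.2 in, the stress block lies entirely in the flange; analyse as a rectangular beam of width b_f.
M_n = T(d − a/2) = 168 × (28.5 − 0.3485) = 4729.5 kip·in.
M_n = 4729.5/12 = 394.13 kip·ft.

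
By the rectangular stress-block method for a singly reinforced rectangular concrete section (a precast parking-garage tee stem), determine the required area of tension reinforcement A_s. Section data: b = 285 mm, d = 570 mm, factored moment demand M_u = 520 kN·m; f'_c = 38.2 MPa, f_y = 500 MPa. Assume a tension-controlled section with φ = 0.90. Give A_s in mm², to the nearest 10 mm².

M_n = M_u/φ = 520/0.90 = 577.778 kN·m.
With M_n = 0.85 f'_c a b (d − a/2), solve the quadratic for a:
a = d − √(d² − 2M_n/(0.85 f'_c b)) = 570 − √(570² − 2 × 577.778×10⁶/(0.85 × 38.2 × 285)) = 122.75 mm.
A_s = 0.85 f'_c a b / f_y = 0.85 × 38.2 × 122.75 × 285 / 500 = 2271.8 mm².

A_s ≈ 2270 mm²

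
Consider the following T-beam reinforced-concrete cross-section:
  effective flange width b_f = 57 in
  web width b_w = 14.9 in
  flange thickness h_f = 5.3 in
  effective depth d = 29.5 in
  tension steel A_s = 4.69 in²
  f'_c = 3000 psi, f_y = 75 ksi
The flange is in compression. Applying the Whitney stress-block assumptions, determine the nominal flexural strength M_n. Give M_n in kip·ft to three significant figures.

Tension: T = A_s f_y = 4.69 × 75 = 351.75 kips.
Try a within the flange: a = T/(0.85 f'_c b_f) = 351.75/(0.85 × 3 × 57) = 2.420 in.
Since a = 2.420 ≤ h_f = 5.3 in, the stress block lies entirely in the flange; analyse as a rectangular beam of width b_f.
M_n = T(d − a/2) = 351.75 × (29.5 − 1.21) = 9951.0 kip·in.
M_n = 9951.0/12 = 829.25 kip·ft.

M_n ≈ 829 kip·ft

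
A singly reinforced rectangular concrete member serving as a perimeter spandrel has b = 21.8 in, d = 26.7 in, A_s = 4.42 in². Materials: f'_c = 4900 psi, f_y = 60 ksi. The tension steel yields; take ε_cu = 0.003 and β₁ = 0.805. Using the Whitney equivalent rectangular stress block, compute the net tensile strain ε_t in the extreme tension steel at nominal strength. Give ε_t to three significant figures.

ε_t ≈ 0.0191

a = A_s f_y/(0.85 f'_c b) = 2.921 in.
β₁ = 0.805, so c = a/β₁ = 2.921/0.805 = 3.629 in.
From the linear strain diagram with ε_cu = 0.003: ε_t = 0.003 (d − c)/c = 0.003 × (26.7 − 3.629)/3.629 = 0.0191.
Since ε_t ≥ 0.005, the section is tension-controlled.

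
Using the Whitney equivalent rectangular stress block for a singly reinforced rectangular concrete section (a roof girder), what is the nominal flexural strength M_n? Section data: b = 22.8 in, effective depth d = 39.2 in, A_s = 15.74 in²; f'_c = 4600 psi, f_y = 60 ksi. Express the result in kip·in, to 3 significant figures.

T = A_s f_y = 15.74 × 60 = 944.4 kips.
a = T/(0.85 f'_c b) = 944.4/(0.85 × 4.6 × 22.8) = 10.594 in.
M_n = T(d − a/2) = 944.4 × (39.2 − 5.297) = 32018.0 kip·in.

M_n ≈ 32000 kip·in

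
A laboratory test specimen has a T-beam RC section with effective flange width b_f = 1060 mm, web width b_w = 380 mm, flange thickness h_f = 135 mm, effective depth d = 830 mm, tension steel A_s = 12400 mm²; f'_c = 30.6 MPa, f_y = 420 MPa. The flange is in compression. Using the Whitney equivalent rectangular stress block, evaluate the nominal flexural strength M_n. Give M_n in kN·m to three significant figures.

Tension: T = A_s f_y = 12400 × 420 = 5208000 N.
Try a within the flange: a = T/(0.85 f'_c b_f) = 5208000/(0.85 × 30.6 × 1060) = 188.90 mm.
a = 188.90 > h_f = 135 mm: the block extends into the web. Split into flange-overhang and web parts.
C_f = 0.85 f'_c (b_f − b_w) h_f = 0.85 × 30.6 × (1060 − 380) × 135 = 2387718 N.
Remaining web compression depth: a_w = (T − C_f)/(0.85 f'_c b_w) = (5208000 − 2387718)/(0.85 × 30.6 × 380) = 285.34 mm.
M_n = C_f(d − h_f/2) + (T − C_f)(d − a_w/2) = 2387718 × (830 − 67.5) + 2820282 × (830 − 142.67) = 1820.63 + 1938.46 = 3759.09 × 10⁶ N·mm.
M_n = 3759.09 kN·m.

M_n ≈ 3760 kN·m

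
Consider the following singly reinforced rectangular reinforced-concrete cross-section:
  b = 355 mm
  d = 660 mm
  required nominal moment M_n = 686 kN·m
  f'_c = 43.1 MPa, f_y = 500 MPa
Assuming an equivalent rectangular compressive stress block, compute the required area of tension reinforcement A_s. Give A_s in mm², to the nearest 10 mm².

A_s ≈ 2220 mm²

With M_n = 0.85 f'_c a b (d − a/2), solve the quadratic for a:
a = d − √(d² − 2M_n/(0.85 f'_c b)) = 660 − √(660² − 2 × 686×10⁶/(0.85 × 43.1 × 355)) = 85.45 mm.
A_s = 0.85 f'_c a b / f_y = 0.85 × 43.1 × 85.45 × 355 / 500 = 2222.6 mm².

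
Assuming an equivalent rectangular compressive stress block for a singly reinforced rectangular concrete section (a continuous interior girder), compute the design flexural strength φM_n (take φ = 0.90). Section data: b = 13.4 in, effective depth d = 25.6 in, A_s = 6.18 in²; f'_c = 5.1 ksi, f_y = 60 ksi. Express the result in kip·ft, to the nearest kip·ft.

φM_n ≈ 623 kip·ft

T = A_s f_y = 6.18 × 60 = 370.8 kips.
a = T/(0.85 f'_c b) = 370.8/(0.85 × 5.1 × 13.4) = 6.383 in.
M_n = T(d − a/2) = 370.8 × (25.6 − 3.1915) = 8309.1 kip·in = 8309.1/12 = 692.43 kip·ft.
φM_n = 0.90 × 692.43 = 623.19 kip·ft.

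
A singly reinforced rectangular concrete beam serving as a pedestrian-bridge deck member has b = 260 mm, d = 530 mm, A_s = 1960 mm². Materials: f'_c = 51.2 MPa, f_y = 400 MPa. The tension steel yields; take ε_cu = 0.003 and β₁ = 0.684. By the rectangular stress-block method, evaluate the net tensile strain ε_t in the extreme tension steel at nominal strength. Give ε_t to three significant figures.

a = A_s f_y/(0.85 f'_c b) = 69.29 mm.
β₁ = 0.684, so c = a/β₁ = 69.29/0.684 = 101.30 mm.
From the linear strain diagram with ε_cu = 0.003: ε_t = 0.003 (d − c)/c = 0.003 × (530 − 101.30)/101.30 = 0.0127.
Since ε_t ≥ 0.005, the section is tension-controlled.

ε_t ≈ 0.0127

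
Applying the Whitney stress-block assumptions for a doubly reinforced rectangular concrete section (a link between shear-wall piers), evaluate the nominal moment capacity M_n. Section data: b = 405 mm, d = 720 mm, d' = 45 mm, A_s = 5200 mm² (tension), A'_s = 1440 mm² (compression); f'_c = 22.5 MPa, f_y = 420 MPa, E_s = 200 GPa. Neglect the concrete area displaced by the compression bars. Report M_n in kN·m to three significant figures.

M_n ≈ 1380 kN·m

Assume both tension and compression steel yield.
Net tension couple steel: A_s − A'_s = 3760 mm².
a = (A_s − A'_s) f_y / (0.85 f'_c b) = 1579200/(0.85 × 22.5 × 405) = 203.88 mm.
c = a/β₁ = 203.88/0.85 = 239.86 mm; ε'_s = 0.003(c − d')/c = 0.0024 ≥ f_y/E_s = 0.0021, so compression steel does yield.
M_n = (A_s − A'_s) f_y (d − a/2) + A'_s f_y (d − d') = [1579200 × (720 − 101.94) + 604800 × (720 − 45)] × 10⁻⁶ = 976.04 + 408.24 = 1384.28 kN·m.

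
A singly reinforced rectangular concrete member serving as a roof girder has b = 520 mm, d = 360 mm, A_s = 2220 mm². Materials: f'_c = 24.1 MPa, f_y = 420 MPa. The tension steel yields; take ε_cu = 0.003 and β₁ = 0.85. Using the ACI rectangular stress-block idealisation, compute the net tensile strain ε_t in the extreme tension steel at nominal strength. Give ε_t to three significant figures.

ε_t ≈ 0.00749

a = A_s f_y/(0.85 f'_c b) = 87.53 mm.
β₁ = 0.85, so c = a/β₁ = 87.53/0.85 = 102.98 mm.
From the linear strain diagram with ε_cu = 0.003: ε_t = 0.003 (d − c)/c = 0.003 × (360 − 102.98)/102.98 = 0.00749.
Since ε_t ≥ 0.005, the section is tension-controlled.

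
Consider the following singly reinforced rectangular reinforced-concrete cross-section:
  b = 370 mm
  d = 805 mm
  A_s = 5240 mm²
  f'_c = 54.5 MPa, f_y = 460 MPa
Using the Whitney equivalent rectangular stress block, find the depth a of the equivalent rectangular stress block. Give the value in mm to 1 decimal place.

T = A_s f_y = 5240 × 460 = 2410400 N = 2410.4 kN.
Setting C = 0.85 f'_c a b equal to T: a = 2410400/(0.85 × 54.5 × 370) = 140.6 mm.

a ≈ 140.6 mm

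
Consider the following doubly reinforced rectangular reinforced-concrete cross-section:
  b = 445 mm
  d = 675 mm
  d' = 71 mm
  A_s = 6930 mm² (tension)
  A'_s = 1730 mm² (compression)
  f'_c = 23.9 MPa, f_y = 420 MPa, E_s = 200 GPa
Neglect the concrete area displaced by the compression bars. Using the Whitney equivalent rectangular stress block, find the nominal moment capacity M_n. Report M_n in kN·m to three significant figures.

M_n ≈ 1650 kN·m

Assume both tension and compression steel yield.
Net tension couple steel: A_s − A'_s = 5200 mm².
a = (A_s − A'_s) f_y / (0.85 f'_c b) = 2184000/(0.85 × 23.9 × 445) = 241.59 mm.
c = a/β₁ = 241.59/0.85 = 284.22 mm; ε'_s = 0.003(c − d')/c = 0.0023 ≥ f_y/E_s = 0.0021, so compression steel does yield.
M_n = (A_s − A'_s) f_y (d − a/2) + A'_s f_y (d − d') = [2184000 × (675 − 120.795) + 726600 × (675 − 71)] × 10⁻⁶ = 1210.38 + 438.87 = 1649.25 kN·m.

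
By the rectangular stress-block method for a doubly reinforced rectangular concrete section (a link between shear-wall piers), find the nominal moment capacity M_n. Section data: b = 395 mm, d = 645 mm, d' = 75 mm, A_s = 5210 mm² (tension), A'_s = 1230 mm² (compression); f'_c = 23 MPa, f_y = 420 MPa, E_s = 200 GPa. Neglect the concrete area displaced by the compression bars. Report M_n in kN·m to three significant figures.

M_n ≈ 1190 kN·m

Assume both tension and compression steel yield.
Net tension couple steel: A_s − A'_s = 3980 mm².
a = (A_s − A'_s) f_y / (0.85 f'_c b) = 1671600/(0.85 × 23 × 395) = 216.47 mm.
c = a/β₁ = 216.47/0.85 = 254.67 mm; ε'_s = 0.003(c − d')/c = 0.0021 ≥ f_y/E_s = 0.0021, so compression steel does yield.
M_n = (A_s − A'_s) f_y (d − a/2) + A'_s f_y (d − d') = [1671600 × (645 − 108.235) + 516600 × (645 − 75)] × 10⁻⁶ = 897.26 + 294.46 = 1191.72 kN·m.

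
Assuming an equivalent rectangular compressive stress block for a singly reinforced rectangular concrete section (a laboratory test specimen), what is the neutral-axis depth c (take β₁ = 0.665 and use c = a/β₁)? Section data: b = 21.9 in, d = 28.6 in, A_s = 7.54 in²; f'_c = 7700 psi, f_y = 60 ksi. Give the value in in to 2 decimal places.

T = A_s f_y = 7.54 × 60 = 452.4 kips.
a = T/(0.85 f'_c b) = 452.4/(0.85 × 7.7 × 21.9) = 3.1562 in.
With β₁ = 0.665, c = a/β₁ = 3.1562/0.665 = 4.75 in.

c ≈ 4.75 in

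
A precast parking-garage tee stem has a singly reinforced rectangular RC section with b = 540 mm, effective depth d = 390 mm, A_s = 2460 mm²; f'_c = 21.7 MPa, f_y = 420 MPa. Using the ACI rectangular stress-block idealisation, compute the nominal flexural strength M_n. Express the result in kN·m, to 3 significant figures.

T = A_s f_y = 2460 × 420 = 1033200 N = 1033.2 kN.
From C = T: a = T/(0.85 f'_c b) = 1033200/(0.85 × 21.7 × 540) = 103.73 mm.
M_n = T(d − a/2) = 1033.2 kN × (390 − 51.865) mm = 349.36 kN·m.

M_n ≈ 349 kN·m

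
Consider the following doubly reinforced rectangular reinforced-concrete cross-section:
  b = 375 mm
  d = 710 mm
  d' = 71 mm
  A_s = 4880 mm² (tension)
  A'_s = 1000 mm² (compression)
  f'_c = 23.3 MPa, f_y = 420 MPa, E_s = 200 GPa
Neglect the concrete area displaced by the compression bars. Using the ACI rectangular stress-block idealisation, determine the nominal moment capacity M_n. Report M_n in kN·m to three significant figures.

M_n ≈ 1250 kN·m

Assume both tension and compression steel yield.
Net tension couple steel: A_s − A'_s = 3880 mm².
a = (A_s − A'_s) f_y / (0.85 f'_c b) = 1629600/(0.85 × 23.3 × 375) = 219.42 mm.
c = a/β₁ = 219.42/0.85 = 258.14 mm; ε'_s = 0.003(c − d')/c = 0.0022 ≥ f_y/E_s = 0.0021, so compression steel does yield.
M_n = (A_s − A'_s) f_y (d − a/2) + A'_s f_y (d − d') = [1629600 × (710 − 109.71) + 420000 × (710 − 71)] × 10⁻⁶ = 978.23 + 268.38 = 1246.61 kN·m.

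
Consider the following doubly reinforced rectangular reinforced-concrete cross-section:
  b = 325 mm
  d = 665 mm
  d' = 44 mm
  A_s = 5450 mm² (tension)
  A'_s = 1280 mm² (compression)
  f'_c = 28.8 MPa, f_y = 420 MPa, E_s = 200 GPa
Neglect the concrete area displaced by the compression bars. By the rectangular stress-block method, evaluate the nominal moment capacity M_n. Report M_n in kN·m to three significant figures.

Assume both tension and compression steel yield.
Net tension couple steel: A_s − A'_s = 4170 mm².
a = (A_s − A'_s) f_y / (0.85 f'_c b) = 1751400/(0.85 × 28.8 × 325) = 220.14 mm.
c = a/β₁ = 220.14/0.844 = 260.83 mm; ε'_s = 0.003(c − d')/c = 0.0025 ≥ f_y/E_s = 0.0021, so compression steel does yield.
M_n = (A_s − A'_s) f_y (d − a/2) + A'_s f_y (d − d') = [1751400 × (665 − 110.07) + 537600 × (665 − 44)] × 10⁻⁶ = 971.90 + 333.85 = 1305.75 kN·m.

M_n ≈ 1310 kN·m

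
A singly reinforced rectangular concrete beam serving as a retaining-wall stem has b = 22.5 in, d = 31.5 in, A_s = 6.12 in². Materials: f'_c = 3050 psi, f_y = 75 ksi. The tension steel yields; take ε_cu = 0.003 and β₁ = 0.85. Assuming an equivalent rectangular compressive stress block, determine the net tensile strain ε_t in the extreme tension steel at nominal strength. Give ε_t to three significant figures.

ε_t ≈ 0.00721

a = A_s f_y/(0.85 f'_c b) = 7.869 in.
β₁ = 0.85, so c = a/β₁ = 7.869/0.85 = 9.258 in.
From the linear strain diagram with ε_cu = 0.003: ε_t = 0.003 (d − c)/c = 0.003 × (31.5 − 9.258)/9.258 = 0.00721.
Since ε_t ≥ 0.005, the section is tension-controlled.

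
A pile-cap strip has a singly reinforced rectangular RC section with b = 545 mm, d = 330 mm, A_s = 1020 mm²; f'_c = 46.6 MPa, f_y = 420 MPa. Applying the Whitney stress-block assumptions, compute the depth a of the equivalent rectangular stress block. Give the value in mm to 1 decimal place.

T = A_s f_y = 1020 × 420 = 428400 N = 428.4 kN.
Setting C = 0.85 f'_c a b equal to T: a = 428400/(0.85 × 46.6 × 545) = 19.8 mm.

a ≈ 19.8 mm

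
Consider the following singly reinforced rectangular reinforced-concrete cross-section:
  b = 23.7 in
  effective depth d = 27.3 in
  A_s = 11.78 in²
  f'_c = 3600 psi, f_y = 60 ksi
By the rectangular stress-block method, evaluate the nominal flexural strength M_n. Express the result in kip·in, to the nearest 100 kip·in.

M_n ≈ 15900 kip·in

T = A_s f_y = 11.78 × 60 = 706.8 kips.
a = T/(0.85 f'_c b) = 706.8/(0.85 × 3.6 × 23.7) = 9.746 in.
M_n = T(d − a/2) = 706.8 × (27.3 − 4.873) = 15851.4 kip·in.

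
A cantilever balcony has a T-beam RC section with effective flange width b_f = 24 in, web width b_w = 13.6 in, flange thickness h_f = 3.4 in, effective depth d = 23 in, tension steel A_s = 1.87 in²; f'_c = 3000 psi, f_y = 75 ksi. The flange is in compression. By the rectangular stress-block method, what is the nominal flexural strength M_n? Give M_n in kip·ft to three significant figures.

M_n ≈ 255 kip·ft

Tension: T = A_s f_y = 1.87 × 75 = 140.25 kips.
Try a within the flange: a = T/(0.85 f'_c b_f) = 140.25/(0.85 × 3 × 24) = 2.292 in.
Since a = 2.292 ≤ h_f = 3.4 in, the stress block lies entirely in the flange; analyse as a rectangular beam of width b_f.
M_n = T(d − a/2) = 140.25 × (23 − 1.146) = 3065.0 kip·in.
M_n = 3065.0/12 = 255.42 kip·ft.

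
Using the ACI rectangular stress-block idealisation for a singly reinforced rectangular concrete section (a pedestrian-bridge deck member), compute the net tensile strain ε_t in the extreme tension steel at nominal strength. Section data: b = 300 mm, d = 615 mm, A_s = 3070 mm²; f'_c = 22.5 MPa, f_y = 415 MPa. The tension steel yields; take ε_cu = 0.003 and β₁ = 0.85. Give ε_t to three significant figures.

a = A_s f_y/(0.85 f'_c b) = 222.06 mm.
β₁ = 0.85, so c = a/β₁ = 222.06/0.85 = 261.25 mm.
From the linear strain diagram with ε_cu = 0.003: ε_t = 0.003 (d − c)/c = 0.003 × (615 − 261.25)/261.25 = 0.00406.
ε_t is between 0.004 and 0.005 — transition zone.

ε_t ≈ 0.00406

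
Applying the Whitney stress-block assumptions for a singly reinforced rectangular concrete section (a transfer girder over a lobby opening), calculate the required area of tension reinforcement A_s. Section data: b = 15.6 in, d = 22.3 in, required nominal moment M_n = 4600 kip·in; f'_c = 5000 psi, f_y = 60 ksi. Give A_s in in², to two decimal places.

From M_n = 0.85 f'_c a b (d − a/2):
a = d − √(d² − 2M_n/(0.85 f'_c b)) = 22.3 − √(22.3² − 2 × 4600/(0.85 × 5 × 15.6)) = 3.365 in.
A_s = 0.85 f'_c a b / f_y = 0.85 × 5 × 3.365 × 15.6 / 60 = 3.718 in².

A_s ≈ 3.72 in²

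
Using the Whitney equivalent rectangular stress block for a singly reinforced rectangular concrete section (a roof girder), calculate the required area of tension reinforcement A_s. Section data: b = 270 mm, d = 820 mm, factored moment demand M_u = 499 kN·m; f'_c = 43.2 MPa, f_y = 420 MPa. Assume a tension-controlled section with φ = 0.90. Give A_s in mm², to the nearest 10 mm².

A_s ≈ 1680 mm²

M_n = M_u/φ = 499/0.90 = 554.444 kN·m.
With M_n = 0.85 f'_c a b (d − a/2), solve the quadratic for a:
a = d − √(d² − 2M_n/(0.85 f'_c b)) = 820 − √(820² − 2 × 554.444×10⁶/(0.85 × 43.2 × 270)) = 71.30 mm.
A_s = 0.85 f'_c a b / f_y = 0.85 × 43.2 × 71.30 × 270 / 420 = 1683.1 mm².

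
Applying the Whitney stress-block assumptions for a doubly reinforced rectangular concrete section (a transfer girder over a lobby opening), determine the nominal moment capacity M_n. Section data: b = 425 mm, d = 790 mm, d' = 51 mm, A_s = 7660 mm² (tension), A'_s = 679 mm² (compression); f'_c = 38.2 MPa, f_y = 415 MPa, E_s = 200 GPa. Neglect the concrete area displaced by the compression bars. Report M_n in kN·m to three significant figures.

Assume both tension and compression steel yield.
Net tension couple steel: A_s − A'_s = 6981 mm².
a = (A_s − A'_s) f_y / (0.85 f'_c b) = 2897115/(0.85 × 38.2 × 425) = 209.94 mm.
c = a/β₁ = 209.94/0.777 = 270.19 mm; ε'_s = 0.003(c − d')/c = 0.0024 ≥ f_y/E_s = 0.0021, so compression steel does yield.
M_n = (A_s − A'_s) f_y (d − a/2) + A'_s f_y (d − d') = [2897115 × (790 − 104.97) + 281785 × (790 − 51)] × 10⁻⁶ = 1984.61 + 208.24 = 2192.85 kN·m.

M_n ≈ 2190 kN·m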